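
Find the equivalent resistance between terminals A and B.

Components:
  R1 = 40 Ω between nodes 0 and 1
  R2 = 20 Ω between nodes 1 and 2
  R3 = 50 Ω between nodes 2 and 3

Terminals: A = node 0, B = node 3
Reduce the network between node 0 (A) and node 3 (B) by series/parallel combination:
  Rs1 = R1 + R2 (series, joined only at node 1) = 40 + 20 = 60 Ω
  Rs2 = R3 + Rs1 (series, joined only at node 2) = 50 + 60 = 110 Ω
R_eq = 110 Ω

Final answer: 110 Ω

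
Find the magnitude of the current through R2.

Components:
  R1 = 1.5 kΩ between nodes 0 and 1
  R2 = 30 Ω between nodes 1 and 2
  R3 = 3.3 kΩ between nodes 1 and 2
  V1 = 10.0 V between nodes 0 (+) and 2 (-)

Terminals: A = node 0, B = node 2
Nodal analysis, taking node 2 as the 0 V reference.
Source V1 fixes V_0 = 10 V.
KCL at each unknown node (sum of currents leaving = 0; resistances in Ω):
  Node 1: (V_1 - 10)/1500 + (V_1 - 0)/30 + (V_1 - 0)/3300 = 0
Collecting terms: 0.0343 × V_1 = 0.006667  =>  V_1 = 0.1943 V
I_R2 = (V_1 - V_2)/R2 = (0.1943 - 0)/30 = 0.006478 A
|I_R2| = 0.006478 A

Final answer: |I_R2| = 0.006478 A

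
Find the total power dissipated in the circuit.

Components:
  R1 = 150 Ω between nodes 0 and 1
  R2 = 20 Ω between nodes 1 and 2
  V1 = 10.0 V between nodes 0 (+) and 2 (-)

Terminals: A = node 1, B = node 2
Nodal analysis, taking node 2 as the 0 V reference.
Source V1 fixes V_0 = 10 V.
KCL at each unknown node (sum of currents leaving = 0; resistances in Ω):
  Node 1: (V_1 - 10)/150 + (V_1 - 0)/20 = 0
Collecting terms: 0.05667 × V_1 = 0.06667  =>  V_1 = 1.176 V
Power in each resistor, P = (ΔV)²/R:
  P_R1 = (10 - 1.176)²/150 = 0.519 W
  P_R2 = (1.176 - 0)²/20 = 0.0692 W
P_total = P_R1 + P_R2 = 0.5882 W

Final answer: 0.5882 W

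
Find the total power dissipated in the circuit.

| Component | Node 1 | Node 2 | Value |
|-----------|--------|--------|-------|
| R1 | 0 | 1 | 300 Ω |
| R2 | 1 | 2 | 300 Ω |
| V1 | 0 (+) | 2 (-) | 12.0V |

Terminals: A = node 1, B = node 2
Nodal analysis, taking node 2 as the 0 V reference.
Source V1 fixes V_0 = 12 V.
KCL at each unknown node (sum of currents leaving = 0; resistances in Ω):
  Node 1: (V_1 - 12)/300 + (V_1 - 0)/300 = 0
Collecting terms: 0.006667 × V_1 = 0.04  =>  V_1 = 6 V
Power in each resistor, P = (ΔV)²/R:
  P_R1 = (12 - 6)²/300 = 0.12 W
  P_R2 = (6 - 0)²/300 = 0.12 W
P_total = P_R1 + P_R2 = 0.24 W

Final answer: 0.24 W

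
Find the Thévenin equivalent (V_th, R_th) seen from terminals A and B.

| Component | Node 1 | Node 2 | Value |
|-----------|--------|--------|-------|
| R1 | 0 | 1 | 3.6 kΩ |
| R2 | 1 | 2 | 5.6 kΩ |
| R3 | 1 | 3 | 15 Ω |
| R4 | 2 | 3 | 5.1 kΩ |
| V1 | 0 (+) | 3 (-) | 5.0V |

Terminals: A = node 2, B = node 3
Step 1 — V_th is the open-circuit voltage V_A - V_B (nothing connected across the terminals).
Nodal analysis, taking node 3 as the 0 V reference.
Source V1 fixes V_0 = 5 V.
KCL at each unknown node (sum of currents leaving = 0; resistances in Ω):
  Node 1: (V_1 - 5)/3600 + (V_1 - V_2)/5600 + (V_1 - 0)/15 = 0
  Node 2: (V_2 - V_1)/5600 + (V_2 - 0)/5100 = 0
Collecting terms (coefficients in siemens):
  0.06712·V_1 - 0.0001786·V_2 = 0.001389
  0.0003746·V_2 - 0.0001786·V_1 = 0
Determinant D = (0.06712)(0.0003746) - (-0.0001786)(-0.0001786) = 0.00002512
V_1 = [(0.001389)(0.0003746) - (-0.0001786)(0)]/D = 0.02072 V
V_2 = [(0.06712)(0) - (0.001389)(-0.0001786)]/D = 0.009875 V
V_th = V_2 - V_3 = 0.009875 - 0 = 0.009875 V
Step 2 — R_th: zero the source — replace V1 by a short circuit (node 3 merges into node 0) — and find the resistance seen between A (node 2) and B (node 0).
Reduce the network between node 2 (A) and node 0 (B) by series/parallel combination:
  Rp1 = R1 ‖ R3 (parallel, both between nodes 0 and 1) = 1/(1/3600 + 1/15) = 14.94 Ω
  Rs1 = R2 + Rp1 (series, joined only at node 1) = 5600 + 14.94 = 5615 Ω
  Rp2 = R4 ‖ Rs1 (parallel, both between nodes 0 and 2) = 1/(1/5100 + 1/5615) = 2673 Ω
R_th = 2.673 kΩ

Final answer: V_th = 0.009875 V, R_th = 2.673 kΩ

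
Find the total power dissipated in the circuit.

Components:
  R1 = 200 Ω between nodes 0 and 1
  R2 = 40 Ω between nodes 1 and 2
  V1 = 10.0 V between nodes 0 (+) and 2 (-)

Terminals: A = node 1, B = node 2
Nodal analysis, taking node 2 as the 0 V reference.
Source V1 fixes V_0 = 10 V.
KCL at each unknown node (sum of currents leaving = 0; resistances in Ω):
  Node 1: (V_1 - 10)/200 + (V_1 - 0)/40 = 0
Collecting terms: 0.03 × V_1 = 0.05  =>  V_1 = 1.667 V
Power in each resistor, P = (ΔV)²/R:
  P_R1 = (10 - 1.667)²/200 = 0.3472 W
  P_R2 = (1.667 - 0)²/40 = 0.06944 W
P_total = P_R1 + P_R2 = 0.4167 W

Final answer: 0.4167 W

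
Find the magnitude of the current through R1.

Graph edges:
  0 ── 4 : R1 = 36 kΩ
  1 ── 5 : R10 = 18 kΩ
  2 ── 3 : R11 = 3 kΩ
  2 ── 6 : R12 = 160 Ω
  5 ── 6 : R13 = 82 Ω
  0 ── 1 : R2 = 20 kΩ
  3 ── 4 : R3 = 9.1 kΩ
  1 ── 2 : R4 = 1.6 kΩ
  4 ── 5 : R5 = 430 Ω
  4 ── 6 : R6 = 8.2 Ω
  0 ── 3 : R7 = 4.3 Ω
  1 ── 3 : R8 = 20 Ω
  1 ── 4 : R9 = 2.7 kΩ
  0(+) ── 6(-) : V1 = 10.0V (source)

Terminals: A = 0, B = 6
Nodal analysis, taking node 6 as the 0 V reference.
Source V1 fixes V_0 = 10 V.
KCL at each unknown node (sum of currents leaving = 0; resistances in Ω):
  Node 1: (V_1 - 10)/20000 + (V_1 - V_2)/1600 + (V_1 - V_3)/20 + (V_1 - V_4)/2700 + (V_1 - V_5)/18000 = 0
  Node 2: (V_2 - V_1)/1600 + (V_2 - V_3)/3000 + (V_2 - 0)/160 = 0
  Node 3: (V_3 - V_4)/9100 + (V_3 - 10)/4.3 + (V_3 - V_1)/20 + (V_3 - V_2)/3000 = 0
  Node 4: (V_4 - 10)/36000 + (V_4 - V_3)/9100 + (V_4 - V_5)/430 + (V_4 - 0)/8.2 + (V_4 - V_1)/2700 = 0
  Node 5: (V_5 - V_4)/430 + (V_5 - V_1)/18000 + (V_5 - 0)/82 = 0
Collecting terms (coefficients in siemens):
  0.0511·V_1 - 0.000625·V_2 - 0.05·V_3 - 0.0003704·V_4 - 0.00005556·V_5 = 0.0005
  0.007208·V_2 - 0.000625·V_1 - 0.0003333·V_3 = 0
  0.283·V_3 - 0.05·V_1 - 0.0003333·V_2 - 0.0001099·V_4 = 2.326
  0.1248·V_4 - 0.0003704·V_1 - 0.0001099·V_3 - 0.002326·V_5 = 0.0002778
  0.01458·V_5 - 0.00005556·V_1 - 0.002326·V_4 = 0
Solving these 5 simultaneous equations (Gaussian elimination) gives:
  V_1 = 9.754 V, V_2 = 1.306 V, V_3 = 9.942 V, V_4 = 0.04075 V
  V_5 = 0.04368 V
I_R1 = (V_0 - V_4)/R1 = (10 - 0.04075)/36000 = 0.0002766 A
|I_R1| = 0.0002766 A

Final answer: |I_R1| = 0.0002766 A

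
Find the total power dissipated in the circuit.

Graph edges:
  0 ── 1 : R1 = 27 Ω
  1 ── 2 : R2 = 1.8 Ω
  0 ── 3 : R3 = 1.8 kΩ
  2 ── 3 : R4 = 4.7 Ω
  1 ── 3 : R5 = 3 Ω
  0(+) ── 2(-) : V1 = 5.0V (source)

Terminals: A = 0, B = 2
Nodal analysis, taking node 2 as the 0 V reference.
Source V1 fixes V_0 = 5 V.
KCL at each unknown node (sum of currents leaving = 0; resistances in Ω):
  Node 1: (V_1 - 5)/27 + (V_1 - 0)/1.8 + (V_1 - V_3)/3 = 0
  Node 3: (V_3 - 5)/1800 + (V_3 - 0)/4.7 + (V_3 - V_1)/3 = 0
Collecting terms (coefficients in siemens):
  0.9259·V_1 - 0.3333·V_3 = 0.1852
  0.5467·V_3 - 0.3333·V_1 = 0.002778
Determinant D = (0.9259)(0.5467) - (-0.3333)(-0.3333) = 0.3951
V_1 = [(0.1852)(0.5467) - (-0.3333)(0.002778)]/D = 0.2586 V
V_3 = [(0.9259)(0.002778) - (0.1852)(-0.3333)]/D = 0.1628 V
Power in each resistor, P = (ΔV)²/R:
  P_R1 = (5 - 0.2586)²/27 = 0.8326 W
  P_R2 = (0.2586 - 0)²/1.8 = 0.03715 W
  P_R3 = (5 - 0.1628)²/1800 = 0.013 W
  P_R4 = (0 - 0.1628)²/4.7 = 0.005637 W
  P_R5 = (0.2586 - 0.1628)²/3 = 0.003061 W
P_total = P_R1 + P_R2 + P_R3 + P_R4 + P_R5 = 0.8915 W

Final answer: 0.8915 W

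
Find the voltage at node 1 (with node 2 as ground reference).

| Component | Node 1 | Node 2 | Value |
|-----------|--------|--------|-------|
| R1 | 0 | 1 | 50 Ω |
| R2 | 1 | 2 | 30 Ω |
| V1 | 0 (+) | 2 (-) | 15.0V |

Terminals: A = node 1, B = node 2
Nodal analysis, taking node 2 as the 0 V reference.
Source V1 fixes V_0 = 15 V.
KCL at each unknown node (sum of currents leaving = 0; resistances in Ω):
  Node 1: (V_1 - 15)/50 + (V_1 - 0)/30 = 0
Collecting terms: 0.05333 × V_1 = 0.3  =>  V_1 = 5.625 V
The requested potential is V_1 = 5.625 V.

Final answer: V_1 = 5.625 V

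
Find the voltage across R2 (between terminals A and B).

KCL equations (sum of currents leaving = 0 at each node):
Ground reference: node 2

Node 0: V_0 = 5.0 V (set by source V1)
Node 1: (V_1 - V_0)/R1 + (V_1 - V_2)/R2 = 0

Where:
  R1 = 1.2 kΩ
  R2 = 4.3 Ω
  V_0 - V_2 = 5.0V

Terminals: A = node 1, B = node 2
R1 and R2 are in series across V1 (node 0 → node 1 → node 2), and the output A–B is taken across R2, so this is a voltage divider.
Series current: I = V1/(R1 + R2) = 5/(1200 + 4.3) = 5/1204 = 0.004152 A
V_R2 = I × R2 = V1 × R2/(R1 + R2) = 5 × 4.3/1204 = 0.01785 V

Final answer: 0.01785 V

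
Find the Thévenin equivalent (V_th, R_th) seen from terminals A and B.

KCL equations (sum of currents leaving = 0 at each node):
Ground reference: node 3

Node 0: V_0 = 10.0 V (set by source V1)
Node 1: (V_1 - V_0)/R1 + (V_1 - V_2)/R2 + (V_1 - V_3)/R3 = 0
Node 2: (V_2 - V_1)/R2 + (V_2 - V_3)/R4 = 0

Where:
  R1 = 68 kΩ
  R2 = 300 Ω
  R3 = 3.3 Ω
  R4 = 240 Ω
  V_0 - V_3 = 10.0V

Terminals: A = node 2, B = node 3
Step 1 — V_th is the open-circuit voltage V_A - V_B (nothing connected across the terminals).
Nodal analysis, taking node 3 as the 0 V reference.
Source V1 fixes V_0 = 10 V.
KCL at each unknown node (sum of currents leaving = 0; resistances in Ω):
  Node 1: (V_1 - 10)/68000 + (V_1 - V_2)/300 + (V_1 - 0)/3.3 = 0
  Node 2: (V_2 - V_1)/300 + (V_2 - 0)/240 = 0
Collecting terms (coefficients in siemens):
  0.3064·V_1 - 0.003333·V_2 = 0.0001471
  0.0075·V_2 - 0.003333·V_1 = 0
Determinant D = (0.3064)(0.0075) - (-0.003333)(-0.003333) = 0.002287
V_1 = [(0.0001471)(0.0075) - (-0.003333)(0)]/D = 0.0004823 V
V_2 = [(0.3064)(0) - (0.0001471)(-0.003333)]/D = 0.0002144 V
V_th = V_2 - V_3 = 0.0002144 - 0 = 0.0002144 V
Step 2 — R_th: zero the source — replace V1 by a short circuit (node 3 merges into node 0) — and find the resistance seen between A (node 2) and B (node 0).
Reduce the network between node 2 (A) and node 0 (B) by series/parallel combination:
  Rp1 = R1 ‖ R3 (parallel, both between nodes 0 and 1) = 1/(1/68000 + 1/3.3) = 3.3 Ω
  Rs1 = R2 + Rp1 (series, joined only at node 1) = 300 + 3.3 = 303.3 Ω
  Rp2 = R4 ‖ Rs1 (parallel, both between nodes 0 and 2) = 1/(1/240 + 1/303.3) = 134 Ω
R_th = 134 Ω

Final answer: V_th = 0.0002144 V, R_th = 134 Ω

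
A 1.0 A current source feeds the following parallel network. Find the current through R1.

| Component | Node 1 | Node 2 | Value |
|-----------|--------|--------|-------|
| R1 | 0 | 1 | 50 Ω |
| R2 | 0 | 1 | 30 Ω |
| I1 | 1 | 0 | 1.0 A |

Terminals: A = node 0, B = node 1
All resistors sit directly between nodes 0 and 1, so they are in parallel and share one voltage V; the full source current 1 A splits among them.
1/R_par = 1/50 + 1/30 = 0.05333 S  =>  R_par = 18.75 Ω
V = I × R_par = 1 × 18.75 = 18.75 V
I_R1 = V/R1 = 18.75/50 = 0.375 A

Final answer: 0.375 A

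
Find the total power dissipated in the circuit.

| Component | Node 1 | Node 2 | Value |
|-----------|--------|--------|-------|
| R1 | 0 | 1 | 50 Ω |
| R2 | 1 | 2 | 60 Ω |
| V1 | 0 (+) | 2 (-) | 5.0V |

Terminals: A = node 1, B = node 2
Nodal analysis, taking node 2 as the 0 V reference.
Source V1 fixes V_0 = 5 V.
KCL at each unknown node (sum of currents leaving = 0; resistances in Ω):
  Node 1: (V_1 - 5)/50 + (V_1 - 0)/60 = 0
Collecting terms: 0.03667 × V_1 = 0.1  =>  V_1 = 2.727 V
Power in each resistor, P = (ΔV)²/R:
  P_R1 = (5 - 2.727)²/50 = 0.1033 W
  P_R2 = (2.727 - 0)²/60 = 0.124 W
P_total = P_R1 + P_R2 = 0.2273 W

Final answer: 0.2273 W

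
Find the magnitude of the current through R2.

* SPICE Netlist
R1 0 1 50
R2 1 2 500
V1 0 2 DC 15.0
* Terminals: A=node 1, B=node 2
Nodal analysis, taking node 2 as the 0 V reference.
Source V1 fixes V_0 = 15 V.
KCL at each unknown node (sum of currents leaving = 0; resistances in Ω):
  Node 1: (V_1 - 15)/50 + (V_1 - 0)/500 = 0
Collecting terms: 0.022 × V_1 = 0.3  =>  V_1 = 13.64 V
I_R2 = (V_1 - V_2)/R2 = (13.64 - 0)/500 = 0.02727 A
|I_R2| = 0.02727 A

Final answer: |I_R2| = 0.02727 A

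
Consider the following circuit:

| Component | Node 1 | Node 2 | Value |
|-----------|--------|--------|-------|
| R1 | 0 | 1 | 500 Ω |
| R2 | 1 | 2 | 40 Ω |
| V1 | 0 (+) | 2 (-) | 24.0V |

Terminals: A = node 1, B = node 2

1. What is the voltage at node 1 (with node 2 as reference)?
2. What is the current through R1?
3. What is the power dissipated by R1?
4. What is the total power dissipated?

Nodal analysis, taking node 2 as the 0 V reference.
Source V1 fixes V_0 = 24 V.
KCL at each unknown node (sum of currents leaving = 0; resistances in Ω):
  Node 1: (V_1 - 24)/500 + (V_1 - 0)/40 = 0
Collecting terms: 0.027 × V_1 = 0.048  =>  V_1 = 1.778 V
Part 1:
  Read off the nodal solution: V_1 = 1.778 V
Part 2:
  I_R1 = (V_0 - V_1)/R1 = (24 - 1.778)/500 = 0.04444 A
  Magnitude: I_R1 = 0.04444 A
Part 3:
  I_R1 = (V_0 - V_1)/R1 = (24 - 1.778)/500 = 0.04444 A
  P_R1 = I_R1² × R1 = (0.04444)² × 500 = 0.9877 W
Part 4:
  Power in each resistor, P = (ΔV)²/R:
    P_R1 = (24 - 1.778)²/500 = 0.9877 W
    P_R2 = (1.778 - 0)²/40 = 0.07901 W
  P_total = P_R1 + P_R2 = 1.067 W

Final answers:
1. V_1 = 1.778 V
2. I_R1 = 0.04444 A
3. P_R1 = 0.9877 W
4. P_total = 1.067 W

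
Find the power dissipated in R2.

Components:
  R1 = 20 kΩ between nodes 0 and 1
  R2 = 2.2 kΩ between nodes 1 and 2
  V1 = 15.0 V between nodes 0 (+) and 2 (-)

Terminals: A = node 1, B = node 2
Nodal analysis, taking node 2 as the 0 V reference.
Source V1 fixes V_0 = 15 V.
KCL at each unknown node (sum of currents leaving = 0; resistances in Ω):
  Node 1: (V_1 - 15)/20000 + (V_1 - 0)/2200 = 0
Collecting terms: 0.0005045 × V_1 = 0.00075  =>  V_1 = 1.486 V
I_R2 = (V_1 - V_2)/R2 = (1.486 - 0)/2200 = 0.0006757 A
P_R2 = I_R2² × R2 = (0.0006757)² × 2200 = 0.001004 W

Final answer: 0.001004 W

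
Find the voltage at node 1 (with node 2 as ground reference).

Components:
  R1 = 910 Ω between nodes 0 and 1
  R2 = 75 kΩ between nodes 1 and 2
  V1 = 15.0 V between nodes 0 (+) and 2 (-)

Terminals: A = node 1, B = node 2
Nodal analysis, taking node 2 as the 0 V reference.
Source V1 fixes V_0 = 15 V.
KCL at each unknown node (sum of currents leaving = 0; resistances in Ω):
  Node 1: (V_1 - 15)/910 + (V_1 - 0)/75000 = 0
Collecting terms: 0.001112 × V_1 = 0.01648  =>  V_1 = 14.82 V
The requested potential is V_1 = 14.82 V.

Final answer: V_1 = 14.82 V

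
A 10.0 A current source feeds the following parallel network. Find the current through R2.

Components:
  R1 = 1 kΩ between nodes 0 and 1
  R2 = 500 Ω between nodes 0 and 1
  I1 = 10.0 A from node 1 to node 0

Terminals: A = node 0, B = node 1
All resistors sit directly between nodes 0 and 1, so they are in parallel and share one voltage V; the full source current 10 A splits among them.
1/R_par = 1/1000 + 1/500 = 0.003 S  =>  R_par = 333.3 Ω
V = I × R_par = 10 × 333.3 = 3333 V
I_R2 = V/R2 = 3333/500 = 6.667 A

Final answer: 6.667 A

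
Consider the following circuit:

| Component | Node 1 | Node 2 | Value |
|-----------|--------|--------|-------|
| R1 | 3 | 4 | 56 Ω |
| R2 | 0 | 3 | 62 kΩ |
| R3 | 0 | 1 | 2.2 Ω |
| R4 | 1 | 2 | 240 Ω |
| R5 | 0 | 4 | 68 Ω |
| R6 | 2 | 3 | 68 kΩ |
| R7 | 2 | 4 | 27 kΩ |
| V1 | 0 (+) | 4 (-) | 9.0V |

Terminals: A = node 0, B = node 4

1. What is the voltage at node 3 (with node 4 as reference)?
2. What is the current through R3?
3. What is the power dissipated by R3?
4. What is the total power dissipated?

Nodal analysis, taking node 4 as the 0 V reference.
Source V1 fixes V_0 = 9 V.
KCL at each unknown node (sum of currents leaving = 0; resistances in Ω):
  Node 1: (V_1 - 9)/2.2 + (V_1 - V_2)/240 = 0
  Node 2: (V_2 - V_1)/240 + (V_2 - V_3)/68000 + (V_2 - 0)/27000 = 0
  Node 3: (V_3 - 0)/56 + (V_3 - 9)/62000 + (V_3 - V_2)/68000 = 0
Collecting terms (coefficients in siemens):
  0.4587·V_1 - 0.004167·V_2 = 4.091
  0.004218·V_2 - 0.004167·V_1 - 0.00001471·V_3 = 0
  0.01789·V_3 - 0.00001471·V_2 = 0.0001452
Solving these 3 simultaneous equations (Gaussian elimination) gives:
  V_1 = 8.999 V, V_2 = 8.889 V, V_3 = 0.01542 V
Part 1:
  Read off the nodal solution: V_3 = 0.01542 V
Part 2:
  I_R3 = (V_0 - V_1)/R3 = (9 - 8.999)/2.2 = 0.0004597 A
  Magnitude: I_R3 = 0.0004597 A
Part 3:
  I_R3 = (V_0 - V_1)/R3 = (9 - 8.999)/2.2 = 0.0004597 A
  P_R3 = I_R3² × R3 = (0.0004597)² × 2.2 = 0.0000004649 W
Part 4:
  Power in each resistor, P = (ΔV)²/R:
    P_R1 = (0.01542 - 0)²/56 = 0.000004247 W
    P_R2 = (9 - 0.01542)²/62000 = 0.001302 W
    P_R3 = (9 - 8.999)²/2.2 = 0.0000004649 W
    P_R4 = (8.999 - 8.889)²/240 = 0.00005072 W
    P_R5 = (9 - 0)²/68 = 1.191 W
    P_R6 = (8.889 - 0.01542)²/68000 = 0.001158 W
    P_R7 = (8.889 - 0)²/27000 = 0.002926 W
  P_total = P_R1 + P_R2 + P_R3 + P_R4 + P_R5 + P_R6 + P_R7 = 1.197 W

Final answers:
1. V_3 = 0.01542 V
2. I_R3 = 0.0004597 A
3. P_R3 = 4.649e-07 W
4. P_total = 1.197 W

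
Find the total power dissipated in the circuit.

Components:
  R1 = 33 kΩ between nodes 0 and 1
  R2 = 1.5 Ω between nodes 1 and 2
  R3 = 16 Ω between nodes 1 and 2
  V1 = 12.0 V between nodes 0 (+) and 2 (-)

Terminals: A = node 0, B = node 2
Nodal analysis, taking node 2 as the 0 V reference.
Source V1 fixes V_0 = 12 V.
KCL at each unknown node (sum of currents leaving = 0; resistances in Ω):
  Node 1: (V_1 - 12)/33000 + (V_1 - 0)/1.5 + (V_1 - 0)/16 = 0
Collecting terms: 0.7292 × V_1 = 0.0003636  =>  V_1 = 0.0004987 V
Power in each resistor, P = (ΔV)²/R:
  P_R1 = (12 - 0.0004987)²/33000 = 0.004363 W
  P_R2 = (0.0004987 - 0)²/1.5 = 0.0000001658 W
  P_R3 = (0.0004987 - 0)²/16 = 0.00000001554 W
P_total = P_R1 + P_R2 + P_R3 = 0.004363 W

Final answer: 0.004363 W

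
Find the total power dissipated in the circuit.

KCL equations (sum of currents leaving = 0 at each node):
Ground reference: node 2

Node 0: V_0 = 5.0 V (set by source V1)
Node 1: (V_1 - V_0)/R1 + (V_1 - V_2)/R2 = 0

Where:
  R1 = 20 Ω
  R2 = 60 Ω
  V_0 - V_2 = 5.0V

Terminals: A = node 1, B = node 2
Nodal analysis, taking node 2 as the 0 V reference.
Source V1 fixes V_0 = 5 V.
KCL at each unknown node (sum of currents leaving = 0; resistances in Ω):
  Node 1: (V_1 - 5)/20 + (V_1 - 0)/60 = 0
Collecting terms: 0.06667 × V_1 = 0.25  =>  V_1 = 3.75 V
Power in each resistor, P = (ΔV)²/R:
  P_R1 = (5 - 3.75)²/20 = 0.07812 W
  P_R2 = (3.75 - 0)²/60 = 0.2344 W
P_total = P_R1 + P_R2 = 0.3125 W

Final answer: 0.3125 W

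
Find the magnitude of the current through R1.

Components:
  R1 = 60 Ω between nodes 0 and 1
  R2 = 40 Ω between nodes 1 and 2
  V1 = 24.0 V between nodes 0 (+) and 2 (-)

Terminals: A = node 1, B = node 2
Nodal analysis, taking node 2 as the 0 V reference.
Source V1 fixes V_0 = 24 V.
KCL at each unknown node (sum of currents leaving = 0; resistances in Ω):
  Node 1: (V_1 - 24)/60 + (V_1 - 0)/40 = 0
Collecting terms: 0.04167 × V_1 = 0.4  =>  V_1 = 9.6 V
I_R1 = (V_0 - V_1)/R1 = (24 - 9.6)/60 = 0.24 A
|I_R1| = 0.24 A

Final answer: |I_R1| = 0.24 A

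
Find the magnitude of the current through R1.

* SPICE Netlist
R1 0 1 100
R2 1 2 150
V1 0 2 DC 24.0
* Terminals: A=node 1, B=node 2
Nodal analysis, taking node 2 as the 0 V reference.
Source V1 fixes V_0 = 24 V.
KCL at each unknown node (sum of currents leaving = 0; resistances in Ω):
  Node 1: (V_1 - 24)/100 + (V_1 - 0)/150 = 0
Collecting terms: 0.01667 × V_1 = 0.24  =>  V_1 = 14.4 V
I_R1 = (V_0 - V_1)/R1 = (24 - 14.4)/100 = 0.096 A
|I_R1| = 0.096 A

Final answer: |I_R1| = 0.096 A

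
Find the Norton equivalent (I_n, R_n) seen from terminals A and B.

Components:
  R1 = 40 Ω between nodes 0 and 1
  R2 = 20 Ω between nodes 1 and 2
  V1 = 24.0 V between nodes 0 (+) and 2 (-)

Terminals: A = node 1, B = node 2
Find the Thévenin equivalent first; then I_n = V_th/R_th and R_n = R_th.
Step 1 — V_th is the open-circuit voltage V_A - V_B (nothing connected across the terminals).
Nodal analysis, taking node 2 as the 0 V reference.
Source V1 fixes V_0 = 24 V.
KCL at each unknown node (sum of currents leaving = 0; resistances in Ω):
  Node 1: (V_1 - 24)/40 + (V_1 - 0)/20 = 0
Collecting terms: 0.075 × V_1 = 0.6  =>  V_1 = 8 V
V_th = V_1 - V_2 = 8 - 0 = 8 V
Step 2 — R_th: zero the source — replace V1 by a short circuit (node 2 merges into node 0) — and find the resistance seen between A (node 1) and B (node 0).
Reduce the network between node 1 (A) and node 0 (B) by series/parallel combination:
  Rp1 = R1 ‖ R2 (parallel, both between nodes 0 and 1) = 1/(1/40 + 1/20) = 13.33 Ω
R_th = 13.33 Ω
I_n = V_th/R_th = 8/13.33 = 0.6 A, and R_n = R_th = 13.33 Ω

Final answer: I_n = 0.6 A, R_n = 13.33 Ω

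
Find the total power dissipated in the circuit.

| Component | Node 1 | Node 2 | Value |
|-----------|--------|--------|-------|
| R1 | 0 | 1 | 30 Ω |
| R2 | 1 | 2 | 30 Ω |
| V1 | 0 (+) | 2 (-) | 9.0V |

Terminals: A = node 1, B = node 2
Nodal analysis, taking node 2 as the 0 V reference.
Source V1 fixes V_0 = 9 V.
KCL at each unknown node (sum of currents leaving = 0; resistances in Ω):
  Node 1: (V_1 - 9)/30 + (V_1 - 0)/30 = 0
Collecting terms: 0.06667 × V_1 = 0.3  =>  V_1 = 4.5 V
Power in each resistor, P = (ΔV)²/R:
  P_R1 = (9 - 4.5)²/30 = 0.675 W
  P_R2 = (4.5 - 0)²/30 = 0.675 W
P_total = P_R1 + P_R2 = 1.35 W

Final answer: 1.35 W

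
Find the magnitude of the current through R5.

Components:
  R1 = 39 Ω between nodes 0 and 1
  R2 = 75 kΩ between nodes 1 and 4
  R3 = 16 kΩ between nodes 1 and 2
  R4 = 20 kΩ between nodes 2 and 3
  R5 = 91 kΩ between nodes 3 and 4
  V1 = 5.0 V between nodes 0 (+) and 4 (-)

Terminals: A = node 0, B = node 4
Nodal analysis, taking node 4 as the 0 V reference.
Source V1 fixes V_0 = 5 V.
KCL at each unknown node (sum of currents leaving = 0; resistances in Ω):
  Node 1: (V_1 - 5)/39 + (V_1 - 0)/75000 + (V_1 - V_2)/16000 = 0
  Node 2: (V_2 - V_1)/16000 + (V_2 - V_3)/20000 = 0
  Node 3: (V_3 - V_2)/20000 + (V_3 - 0)/91000 = 0
Collecting terms (coefficients in siemens):
  0.02572·V_1 - 0.0000625·V_2 = 0.1282
  0.0001125·V_2 - 0.0000625·V_1 - 0.00005·V_3 = 0
  0.00006099·V_3 - 0.00005·V_2 = 0
Solving these 3 simultaneous equations (Gaussian elimination) gives:
  V_1 = 4.996 V, V_2 = 4.366 V, V_3 = 3.58 V
I_R5 = (V_3 - V_4)/R5 = (3.58 - 0)/91000 = 0.00003934 A
|I_R5| = 0.00003934 A

Final answer: |I_R5| = 3.934e-05 A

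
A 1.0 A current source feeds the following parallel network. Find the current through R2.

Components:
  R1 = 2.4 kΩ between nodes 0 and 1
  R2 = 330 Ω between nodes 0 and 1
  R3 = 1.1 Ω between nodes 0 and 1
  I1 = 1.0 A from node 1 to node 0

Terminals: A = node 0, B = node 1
All resistors sit directly between nodes 0 and 1, so they are in parallel and share one voltage V; the full source current 1 A splits among them.
1/R_par = 1/2400 + 1/330 + 1/1.1 = 0.9125 S  =>  R_par = 1.096 Ω
V = I × R_par = 1 × 1.096 = 1.096 V
I_R2 = V/R2 = 1.096/330 = 0.003321 A

Final answer: 0.003321 A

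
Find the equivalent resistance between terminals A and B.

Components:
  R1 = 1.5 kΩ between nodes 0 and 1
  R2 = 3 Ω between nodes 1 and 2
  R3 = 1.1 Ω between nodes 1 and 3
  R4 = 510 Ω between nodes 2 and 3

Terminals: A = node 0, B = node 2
Reduce the network between node 0 (A) and node 2 (B) by series/parallel combination:
  Rs1 = R3 + R4 (series, joined only at node 3) = 1.1 + 510 = 511.1 Ω
  Rp1 = R2 ‖ Rs1 (parallel, both between nodes 1 and 2) = 1/(1/3 + 1/511.1) = 2.982 Ω
  Rs2 = R1 + Rp1 (series, joined only at node 1) = 1500 + 2.982 = 1503 Ω
R_eq = 1.503 kΩ

Final answer: 1.503 kΩ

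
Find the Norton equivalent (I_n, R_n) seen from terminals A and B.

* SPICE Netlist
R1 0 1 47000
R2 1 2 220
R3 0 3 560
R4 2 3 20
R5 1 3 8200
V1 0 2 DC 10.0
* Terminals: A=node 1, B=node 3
Find the Thévenin equivalent first; then I_n = V_th/R_th and R_n = R_th.
Step 1 — V_th is the open-circuit voltage V_A - V_B (nothing connected across the terminals).
Nodal analysis, taking node 2 as the 0 V reference.
Source V1 fixes V_0 = 10 V.
KCL at each unknown node (sum of currents leaving = 0; resistances in Ω):
  Node 1: (V_1 - 10)/47000 + (V_1 - 0)/220 + (V_1 - V_3)/8200 = 0
  Node 3: (V_3 - 10)/560 + (V_3 - 0)/20 + (V_3 - V_1)/8200 = 0
Collecting terms (coefficients in siemens):
  0.004689·V_1 - 0.000122·V_3 = 0.0002128
  0.05191·V_3 - 0.000122·V_1 = 0.01786
Determinant D = (0.004689)(0.05191) - (-0.000122)(-0.000122) = 0.0002434
V_1 = [(0.0002128)(0.05191) - (-0.000122)(0.01786)]/D = 0.05433 V
V_3 = [(0.004689)(0.01786) - (0.0002128)(-0.000122)]/D = 0.3441 V
V_th = V_1 - V_3 = 0.05433 - 0.3441 = -0.2898 V
Step 2 — R_th: zero the source — replace V1 by a short circuit (node 2 merges into node 0) — and find the resistance seen between A (node 1) and B (node 3).
Reduce the network between node 1 (A) and node 3 (B) by series/parallel combination:
  Rp1 = R1 ‖ R2 (parallel, both between nodes 0 and 1) = 1/(1/47000 + 1/220) = 219 Ω
  Rp2 = R3 ‖ R4 (parallel, both between nodes 0 and 3) = 1/(1/560 + 1/20) = 19.31 Ω
  Rs1 = Rp1 + Rp2 (series, joined only at node 0) = 219 + 19.31 = 238.3 Ω
  Rp3 = R5 ‖ Rs1 (parallel, both between nodes 1 and 3) = 1/(1/8200 + 1/238.3) = 231.6 Ω
R_th = 231.6 Ω
I_n = V_th/R_th = -0.2898/231.6 = -0.001252 A, and R_n = R_th = 231.6 Ω

Final answer: I_n = -0.001252 A, R_n = 231.6 Ω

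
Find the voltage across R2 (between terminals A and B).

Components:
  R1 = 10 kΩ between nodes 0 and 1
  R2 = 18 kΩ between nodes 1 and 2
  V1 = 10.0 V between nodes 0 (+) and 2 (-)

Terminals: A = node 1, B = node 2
R1 and R2 are in series across V1 (node 0 → node 1 → node 2), and the output A–B is taken across R2, so this is a voltage divider.
Series current: I = V1/(R1 + R2) = 10/(10000 + 18000) = 10/28000 = 0.0003571 A
V_R2 = I × R2 = V1 × R2/(R1 + R2) = 10 × 18000/28000 = 6.429 V

Final answer: 6.429 V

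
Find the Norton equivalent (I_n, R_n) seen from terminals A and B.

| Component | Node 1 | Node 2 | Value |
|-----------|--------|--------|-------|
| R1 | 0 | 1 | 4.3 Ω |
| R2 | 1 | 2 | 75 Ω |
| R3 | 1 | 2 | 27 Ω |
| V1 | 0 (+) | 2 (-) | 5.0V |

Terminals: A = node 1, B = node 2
Find the Thévenin equivalent first; then I_n = V_th/R_th and R_n = R_th.
Step 1 — V_th is the open-circuit voltage V_A - V_B (nothing connected across the terminals).
Nodal analysis, taking node 2 as the 0 V reference.
Source V1 fixes V_0 = 5 V.
KCL at each unknown node (sum of currents leaving = 0; resistances in Ω):
  Node 1: (V_1 - 5)/4.3 + (V_1 - 0)/75 + (V_1 - 0)/27 = 0
Collecting terms: 0.2829 × V_1 = 1.163  =>  V_1 = 4.11 V
V_th = V_1 - V_2 = 4.11 - 0 = 4.11 V
Step 2 — R_th: zero the source — replace V1 by a short circuit (node 2 merges into node 0) — and find the resistance seen between A (node 1) and B (node 0).
Reduce the network between node 1 (A) and node 0 (B) by series/parallel combination:
  Rp1 = R1 ‖ R2 ‖ R3 (parallel, all between nodes 0 and 1) = 1/(1/4.3 + 1/75 + 1/27) = 3.534 Ω
R_th = 3.534 Ω
I_n = V_th/R_th = 4.11/3.534 = 1.163 A, and R_n = R_th = 3.534 Ω

Final answer: I_n = 1.163 A, R_n = 3.534 Ω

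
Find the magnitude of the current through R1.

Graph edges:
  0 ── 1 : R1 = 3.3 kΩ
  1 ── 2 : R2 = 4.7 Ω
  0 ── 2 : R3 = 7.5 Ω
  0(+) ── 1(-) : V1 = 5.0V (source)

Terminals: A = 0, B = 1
Nodal analysis, taking node 1 as the 0 V reference.
Source V1 fixes V_0 = 5 V.
KCL at each unknown node (sum of currents leaving = 0; resistances in Ω):
  Node 2: (V_2 - 0)/4.7 + (V_2 - 5)/7.5 = 0
Collecting terms: 0.3461 × V_2 = 0.6667  =>  V_2 = 1.926 V
I_R1 = (V_0 - V_1)/R1 = (5 - 0)/3300 = 0.001515 A
|I_R1| = 0.001515 A

Final answer: |I_R1| = 0.001515 A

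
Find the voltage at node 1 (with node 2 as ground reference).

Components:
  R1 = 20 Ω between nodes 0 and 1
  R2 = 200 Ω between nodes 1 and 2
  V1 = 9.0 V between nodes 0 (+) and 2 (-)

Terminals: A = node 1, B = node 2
Nodal analysis, taking node 2 as the 0 V reference.
Source V1 fixes V_0 = 9 V.
KCL at each unknown node (sum of currents leaving = 0; resistances in Ω):
  Node 1: (V_1 - 9)/20 + (V_1 - 0)/200 = 0
Collecting terms: 0.055 × V_1 = 0.45  =>  V_1 = 8.182 V
The requested potential is V_1 = 8.182 V.

Final answer: V_1 = 8.182 V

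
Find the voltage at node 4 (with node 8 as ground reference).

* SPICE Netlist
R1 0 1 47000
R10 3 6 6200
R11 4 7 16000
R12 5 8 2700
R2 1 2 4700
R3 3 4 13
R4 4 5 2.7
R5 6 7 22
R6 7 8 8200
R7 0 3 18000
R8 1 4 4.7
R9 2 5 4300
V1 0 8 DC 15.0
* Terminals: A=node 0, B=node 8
Nodal analysis, taking node 8 as the 0 V reference.
Source V1 fixes V_0 = 15 V.
KCL at each unknown node (sum of currents leaving = 0; resistances in Ω):
  Node 1: (V_1 - 15)/47000 + (V_1 - V_2)/4700 + (V_1 - V_4)/4.7 = 0
  Node 2: (V_2 - V_1)/4700 + (V_2 - V_5)/4300 = 0
  Node 3: (V_3 - V_4)/13 + (V_3 - 15)/18000 + (V_3 - V_6)/6200 = 0
  Node 4: (V_4 - V_3)/13 + (V_4 - V_5)/2.7 + (V_4 - V_1)/4.7 + (V_4 - V_7)/16000 = 0
  Node 5: (V_5 - V_4)/2.7 + (V_5 - V_2)/4300 + (V_5 - 0)/2700 = 0
  Node 6: (V_6 - V_7)/22 + (V_6 - V_3)/6200 = 0
  Node 7: (V_7 - V_6)/22 + (V_7 - 0)/8200 + (V_7 - V_4)/16000 = 0
Collecting terms (coefficients in siemens):
  0.213·V_1 - 0.0002128·V_2 - 0.2128·V_4 = 0.0003191
  0.0004453·V_2 - 0.0002128·V_1 - 0.0002326·V_5 = 0
  0.07714·V_3 - 0.07692·V_4 - 0.0001613·V_6 = 0.0008333
  0.6601·V_4 - 0.2128·V_1 - 0.07692·V_3 - 0.3704·V_5 - 0.0000625·V_7 = 0
  0.371·V_5 - 0.0002326·V_2 - 0.3704·V_4 = 0
  0.04562·V_6 - 0.0001613·V_3 - 0.04545·V_7 = 0
  0.04564·V_7 - 0.0000625·V_4 - 0.04545·V_6 = 0
Solving these 7 simultaneous equations (Gaussian elimination) gives:
  V_1 = 2.192 V, V_2 = 2.19 V, V_3 = 2.198 V, V_4 = 2.191 V
  V_5 = 2.188 V, V_6 = 1.423 V, V_7 = 1.42 V
The requested potential is V_4 = 2.191 V.

Final answer: V_4 = 2.191 V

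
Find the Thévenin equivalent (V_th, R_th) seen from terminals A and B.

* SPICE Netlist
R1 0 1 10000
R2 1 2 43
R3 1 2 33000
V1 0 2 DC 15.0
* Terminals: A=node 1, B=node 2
Step 1 — V_th is the open-circuit voltage V_A - V_B (nothing connected across the terminals).
Nodal analysis, taking node 2 as the 0 V reference.
Source V1 fixes V_0 = 15 V.
KCL at each unknown node (sum of currents leaving = 0; resistances in Ω):
  Node 1: (V_1 - 15)/10000 + (V_1 - 0)/43 + (V_1 - 0)/33000 = 0
Collecting terms: 0.02339 × V_1 = 0.0015  =>  V_1 = 0.06414 V
V_th = V_1 - V_2 = 0.06414 - 0 = 0.06414 V
Step 2 — R_th: zero the source — replace V1 by a short circuit (node 2 merges into node 0) — and find the resistance seen between A (node 1) and B (node 0).
Reduce the network between node 1 (A) and node 0 (B) by series/parallel combination:
  Rp1 = R1 ‖ R2 ‖ R3 (parallel, all between nodes 0 and 1) = 1/(1/10000 + 1/43 + 1/33000) = 42.76 Ω
R_th = 42.76 Ω

Final answer: V_th = 0.06414 V, R_th = 42.76 Ω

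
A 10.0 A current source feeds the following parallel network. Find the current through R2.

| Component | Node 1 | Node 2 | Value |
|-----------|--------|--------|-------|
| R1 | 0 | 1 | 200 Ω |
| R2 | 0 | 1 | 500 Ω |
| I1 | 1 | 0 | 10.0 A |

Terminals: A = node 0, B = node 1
All resistors sit directly between nodes 0 and 1, so they are in parallel and share one voltage V; the full source current 10 A splits among them.
1/R_par = 1/200 + 1/500 = 0.007 S  =>  R_par = 142.9 Ω
V = I × R_par = 10 × 142.9 = 1429 V
I_R2 = V/R2 = 1429/500 = 2.857 A

Final answer: 2.857 A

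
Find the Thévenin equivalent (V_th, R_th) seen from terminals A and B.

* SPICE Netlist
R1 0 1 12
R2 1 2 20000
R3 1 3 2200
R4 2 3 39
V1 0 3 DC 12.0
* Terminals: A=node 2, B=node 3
Step 1 — V_th is the open-circuit voltage V_A - V_B (nothing connected across the terminals).
Nodal analysis, taking node 3 as the 0 V reference.
Source V1 fixes V_0 = 12 V.
KCL at each unknown node (sum of currents leaving = 0; resistances in Ω):
  Node 1: (V_1 - 12)/12 + (V_1 - V_2)/20000 + (V_1 - 0)/2200 = 0
  Node 2: (V_2 - V_1)/20000 + (V_2 - 0)/39 = 0
Collecting terms (coefficients in siemens):
  0.08384·V_1 - 0.00005·V_2 = 1
  0.02569·V_2 - 0.00005·V_1 = 0
Determinant D = (0.08384)(0.02569) - (-0.00005)(-0.00005) = 0.002154
V_1 = [(1)(0.02569) - (-0.00005)(0)]/D = 11.93 V
V_2 = [(0.08384)(0) - (1)(-0.00005)]/D = 0.02321 V
V_th = V_2 - V_3 = 0.02321 - 0 = 0.02321 V
Step 2 — R_th: zero the source — replace V1 by a short circuit (node 3 merges into node 0) — and find the resistance seen between A (node 2) and B (node 0).
Reduce the network between node 2 (A) and node 0 (B) by series/parallel combination:
  Rp1 = R1 ‖ R3 (parallel, both between nodes 0 and 1) = 1/(1/12 + 1/2200) = 11.93 Ω
  Rs1 = R2 + Rp1 (series, joined only at node 1) = 20000 + 11.93 = 20010 Ω
  Rp2 = R4 ‖ Rs1 (parallel, both between nodes 0 and 2) = 1/(1/39 + 1/20010) = 38.92 Ω
R_th = 38.92 Ω

Final answer: V_th = 0.02321 V, R_th = 38.92 Ω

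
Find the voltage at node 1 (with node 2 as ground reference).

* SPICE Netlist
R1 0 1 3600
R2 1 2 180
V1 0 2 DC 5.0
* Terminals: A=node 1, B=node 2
Nodal analysis, taking node 2 as the 0 V reference.
Source V1 fixes V_0 = 5 V.
KCL at each unknown node (sum of currents leaving = 0; resistances in Ω):
  Node 1: (V_1 - 5)/3600 + (V_1 - 0)/180 = 0
Collecting terms: 0.005833 × V_1 = 0.001389  =>  V_1 = 0.2381 V
The requested potential is V_1 = 0.2381 V.

Final answer: V_1 = 0.2381 V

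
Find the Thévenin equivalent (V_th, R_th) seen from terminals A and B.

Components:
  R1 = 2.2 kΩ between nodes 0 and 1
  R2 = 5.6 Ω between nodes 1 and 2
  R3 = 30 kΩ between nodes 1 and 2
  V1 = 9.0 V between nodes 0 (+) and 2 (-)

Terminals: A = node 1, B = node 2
Step 1 — V_th is the open-circuit voltage V_A - V_B (nothing connected across the terminals).
Nodal analysis, taking node 2 as the 0 V reference.
Source V1 fixes V_0 = 9 V.
KCL at each unknown node (sum of currents leaving = 0; resistances in Ω):
  Node 1: (V_1 - 9)/2200 + (V_1 - 0)/5.6 + (V_1 - 0)/30000 = 0
Collecting terms: 0.1791 × V_1 = 0.004091  =>  V_1 = 0.02285 V
V_th = V_1 - V_2 = 0.02285 - 0 = 0.02285 V
Step 2 — R_th: zero the source — replace V1 by a short circuit (node 2 merges into node 0) — and find the resistance seen between A (node 1) and B (node 0).
Reduce the network between node 1 (A) and node 0 (B) by series/parallel combination:
  Rp1 = R1 ‖ R2 ‖ R3 (parallel, all between nodes 0 and 1) = 1/(1/2200 + 1/5.6 + 1/30000) = 5.585 Ω
R_th = 5.585 Ω

Final answer: V_th = 0.02285 V, R_th = 5.585 Ω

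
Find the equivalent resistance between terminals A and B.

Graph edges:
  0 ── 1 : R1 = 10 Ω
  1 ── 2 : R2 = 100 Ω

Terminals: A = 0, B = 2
Reduce the network between node 0 (A) and node 2 (B) by series/parallel combination:
  Rs1 = R1 + R2 (series, joined only at node 1) = 10 + 100 = 110 Ω
R_eq = 110 Ω

Final answer: 110 Ω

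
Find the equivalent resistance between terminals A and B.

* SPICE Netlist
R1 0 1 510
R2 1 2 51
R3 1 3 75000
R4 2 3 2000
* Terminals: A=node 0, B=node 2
Reduce the network between node 0 (A) and node 2 (B) by series/parallel combination:
  Rs1 = R3 + R4 (series, joined only at node 3) = 75000 + 2000 = 77000 Ω
  Rp1 = R2 ‖ Rs1 (parallel, both between nodes 1 and 2) = 1/(1/51 + 1/77000) = 50.97 Ω
  Rs2 = R1 + Rp1 (series, joined only at node 1) = 510 + 50.97 = 561 Ω
R_eq = 561 Ω

Final answer: 561 Ω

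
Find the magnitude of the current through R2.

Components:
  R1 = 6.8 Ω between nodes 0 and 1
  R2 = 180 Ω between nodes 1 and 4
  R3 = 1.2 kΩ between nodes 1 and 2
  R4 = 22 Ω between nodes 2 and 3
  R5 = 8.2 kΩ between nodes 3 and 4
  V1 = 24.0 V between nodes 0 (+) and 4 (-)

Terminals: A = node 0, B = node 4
Nodal analysis, taking node 4 as the 0 V reference.
Source V1 fixes V_0 = 24 V.
KCL at each unknown node (sum of currents leaving = 0; resistances in Ω):
  Node 1: (V_1 - 24)/6.8 + (V_1 - 0)/180 + (V_1 - V_2)/1200 = 0
  Node 2: (V_2 - V_1)/1200 + (V_2 - V_3)/22 = 0
  Node 3: (V_3 - V_2)/22 + (V_3 - 0)/8200 = 0
Collecting terms (coefficients in siemens):
  0.1534·V_1 - 0.0008333·V_2 = 3.529
  0.04629·V_2 - 0.0008333·V_1 - 0.04545·V_3 = 0
  0.04558·V_3 - 0.04545·V_2 = 0
Solving these 3 simultaneous equations (Gaussian elimination) gives:
  V_1 = 23.11 V, V_2 = 20.17 V, V_3 = 20.11 V
I_R2 = (V_1 - V_4)/R2 = (23.11 - 0)/180 = 0.1284 A
|I_R2| = 0.1284 A

Final answer: |I_R2| = 0.1284 A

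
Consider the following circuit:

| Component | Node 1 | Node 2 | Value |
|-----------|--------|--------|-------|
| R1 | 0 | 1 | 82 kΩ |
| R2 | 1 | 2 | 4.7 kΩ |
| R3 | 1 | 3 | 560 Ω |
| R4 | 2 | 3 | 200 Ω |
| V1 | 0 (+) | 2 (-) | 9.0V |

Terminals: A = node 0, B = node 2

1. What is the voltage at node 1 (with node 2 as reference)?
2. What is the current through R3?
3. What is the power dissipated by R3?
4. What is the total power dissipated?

Nodal analysis, taking node 2 as the 0 V reference.
Source V1 fixes V_0 = 9 V.
KCL at each unknown node (sum of currents leaving = 0; resistances in Ω):
  Node 1: (V_1 - 9)/82000 + (V_1 - 0)/4700 + (V_1 - V_3)/560 = 0
  Node 3: (V_3 - V_1)/560 + (V_3 - 0)/200 = 0
Collecting terms (coefficients in siemens):
  0.002011·V_1 - 0.001786·V_3 = 0.0001098
  0.006786·V_3 - 0.001786·V_1 = 0
Determinant D = (0.002011)(0.006786) - (-0.001786)(-0.001786) = 0.00001046
V_1 = [(0.0001098)(0.006786) - (-0.001786)(0)]/D = 0.07124 V
V_3 = [(0.002011)(0) - (0.0001098)(-0.001786)]/D = 0.01875 V
Part 1:
  Read off the nodal solution: V_1 = 0.07124 V
Part 2:
  I_R3 = (V_1 - V_3)/R3 = (0.07124 - 0.01875)/560 = 0.00009373 A
  Magnitude: I_R3 = 0.00009373 A
Part 3:
  I_R3 = (V_1 - V_3)/R3 = (0.07124 - 0.01875)/560 = 0.00009373 A
  P_R3 = I_R3² × R3 = (0.00009373)² × 560 = 0.00000492 W
Part 4:
  Power in each resistor, P = (ΔV)²/R:
    P_R1 = (9 - 0.07124)²/82000 = 0.0009722 W
    P_R2 = (0.07124 - 0)²/4700 = 0.00000108 W
    P_R3 = (0.07124 - 0.01875)²/560 = 0.00000492 W
    P_R4 = (0 - 0.01875)²/200 = 0.000001757 W
  P_total = P_R1 + P_R2 + P_R3 + P_R4 = 0.00098 W

Final answers:
1. V_1 = 0.07124 V
2. I_R3 = 9.373e-05 A
3. P_R3 = 4.92e-06 W
4. P_total = 0.00098 W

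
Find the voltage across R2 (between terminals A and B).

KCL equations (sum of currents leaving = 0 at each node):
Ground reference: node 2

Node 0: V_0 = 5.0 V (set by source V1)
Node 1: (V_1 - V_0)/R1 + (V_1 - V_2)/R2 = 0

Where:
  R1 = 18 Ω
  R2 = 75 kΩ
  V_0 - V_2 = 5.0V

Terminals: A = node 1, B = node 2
R1 and R2 are in series across V1 (node 0 → node 1 → node 2), and the output A–B is taken across R2, so this is a voltage divider.
Series current: I = V1/(R1 + R2) = 5/(18 + 75000) = 5/75020 = 0.00006665 A
V_R2 = I × R2 = V1 × R2/(R1 + R2) = 5 × 75000/75020 = 4.999 V

Final answer: 4.999 V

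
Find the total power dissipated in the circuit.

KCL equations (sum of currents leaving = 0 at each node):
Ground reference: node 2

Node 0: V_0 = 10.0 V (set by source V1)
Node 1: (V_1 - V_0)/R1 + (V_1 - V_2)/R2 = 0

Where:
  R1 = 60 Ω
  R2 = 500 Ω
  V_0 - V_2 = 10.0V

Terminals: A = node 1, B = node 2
Nodal analysis, taking node 2 as the 0 V reference.
Source V1 fixes V_0 = 10 V.
KCL at each unknown node (sum of currents leaving = 0; resistances in Ω):
  Node 1: (V_1 - 10)/60 + (V_1 - 0)/500 = 0
Collecting terms: 0.01867 × V_1 = 0.1667  =>  V_1 = 8.929 V
Power in each resistor, P = (ΔV)²/R:
  P_R1 = (10 - 8.929)²/60 = 0.01913 W
  P_R2 = (8.929 - 0)²/500 = 0.1594 W
P_total = P_R1 + P_R2 = 0.1786 W

Final answer: 0.1786 W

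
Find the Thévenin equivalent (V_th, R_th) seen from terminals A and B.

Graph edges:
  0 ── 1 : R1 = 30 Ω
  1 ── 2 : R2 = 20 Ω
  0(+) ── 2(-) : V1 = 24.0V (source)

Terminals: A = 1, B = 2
Step 1 — V_th is the open-circuit voltage V_A - V_B (nothing connected across the terminals).
Nodal analysis, taking node 2 as the 0 V reference.
Source V1 fixes V_0 = 24 V.
KCL at each unknown node (sum of currents leaving = 0; resistances in Ω):
  Node 1: (V_1 - 24)/30 + (V_1 - 0)/20 = 0
Collecting terms: 0.08333 × V_1 = 0.8  =>  V_1 = 9.6 V
V_th = V_1 - V_2 = 9.6 - 0 = 9.6 V
Step 2 — R_th: zero the source — replace V1 by a short circuit (node 2 merges into node 0) — and find the resistance seen between A (node 1) and B (node 0).
Reduce the network between node 1 (A) and node 0 (B) by series/parallel combination:
  Rp1 = R1 ‖ R2 (parallel, both between nodes 0 and 1) = 1/(1/30 + 1/20) = 12 Ω
R_th = 12 Ω

Final answer: V_th = 9.6 V, R_th = 12 Ω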